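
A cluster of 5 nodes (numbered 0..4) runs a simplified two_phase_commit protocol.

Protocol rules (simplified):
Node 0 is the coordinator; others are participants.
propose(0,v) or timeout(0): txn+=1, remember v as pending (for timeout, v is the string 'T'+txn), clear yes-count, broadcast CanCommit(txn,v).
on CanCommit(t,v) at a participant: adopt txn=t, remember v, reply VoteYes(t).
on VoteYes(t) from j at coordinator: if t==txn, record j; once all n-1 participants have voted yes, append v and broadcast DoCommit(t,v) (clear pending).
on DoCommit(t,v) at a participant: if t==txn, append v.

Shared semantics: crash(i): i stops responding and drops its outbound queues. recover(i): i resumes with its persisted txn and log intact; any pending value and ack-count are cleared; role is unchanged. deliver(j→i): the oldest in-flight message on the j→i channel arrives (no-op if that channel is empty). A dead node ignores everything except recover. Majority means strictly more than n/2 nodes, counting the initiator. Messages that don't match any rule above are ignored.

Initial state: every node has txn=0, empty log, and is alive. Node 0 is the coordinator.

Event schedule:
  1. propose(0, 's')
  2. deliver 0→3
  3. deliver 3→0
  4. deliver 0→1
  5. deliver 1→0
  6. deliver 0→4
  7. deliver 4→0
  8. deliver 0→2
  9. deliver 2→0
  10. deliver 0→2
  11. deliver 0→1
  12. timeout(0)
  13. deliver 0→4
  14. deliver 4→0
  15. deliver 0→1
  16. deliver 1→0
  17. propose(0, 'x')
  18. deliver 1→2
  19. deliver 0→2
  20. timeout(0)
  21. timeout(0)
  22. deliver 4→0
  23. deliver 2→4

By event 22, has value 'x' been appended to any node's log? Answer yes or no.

step 1 propose(0,'s'): 0={coor,t=1,log=-}
step 2 deliver 0→3: 3={part,t=1,log=-}
step 3 deliver 3→0: —
step 4 deliver 0→1: 1={part,t=1,log=-}
step 5 deliver 1→0: —
step 6 deliver 0→4: 4={part,t=1,log=-}
step 7 deliver 4→0: —
step 8 deliver 0→2: 2={part,t=1,log=-}
step 9 deliver 2→0: 0={coor,t=1,log=s}
step 10 deliver 0→2: 2={part,t=1,log=s}
step 11 deliver 0→1: 1={part,t=1,log=s}
step 12 timeout(0): 0={coor,t=2,log=s}
step 13 deliver 0→4: 4={part,t=1,log=s}
step 14 deliver 4→0: —
step 15 deliver 0→1: 1={part,t=2,log=s}
step 16 deliver 1→0: —
step 17 propose(0,'x'): 0={coor,t=3,log=s}
step 18 deliver 1→2: —
step 19 deliver 0→2: 2={part,t=2,log=s}
step 20 timeout(0): 0={coor,t=4,log=s}
step 21 timeout(0): 0={coor,t=5,log=s}
step 22 deliver 4→0: —

no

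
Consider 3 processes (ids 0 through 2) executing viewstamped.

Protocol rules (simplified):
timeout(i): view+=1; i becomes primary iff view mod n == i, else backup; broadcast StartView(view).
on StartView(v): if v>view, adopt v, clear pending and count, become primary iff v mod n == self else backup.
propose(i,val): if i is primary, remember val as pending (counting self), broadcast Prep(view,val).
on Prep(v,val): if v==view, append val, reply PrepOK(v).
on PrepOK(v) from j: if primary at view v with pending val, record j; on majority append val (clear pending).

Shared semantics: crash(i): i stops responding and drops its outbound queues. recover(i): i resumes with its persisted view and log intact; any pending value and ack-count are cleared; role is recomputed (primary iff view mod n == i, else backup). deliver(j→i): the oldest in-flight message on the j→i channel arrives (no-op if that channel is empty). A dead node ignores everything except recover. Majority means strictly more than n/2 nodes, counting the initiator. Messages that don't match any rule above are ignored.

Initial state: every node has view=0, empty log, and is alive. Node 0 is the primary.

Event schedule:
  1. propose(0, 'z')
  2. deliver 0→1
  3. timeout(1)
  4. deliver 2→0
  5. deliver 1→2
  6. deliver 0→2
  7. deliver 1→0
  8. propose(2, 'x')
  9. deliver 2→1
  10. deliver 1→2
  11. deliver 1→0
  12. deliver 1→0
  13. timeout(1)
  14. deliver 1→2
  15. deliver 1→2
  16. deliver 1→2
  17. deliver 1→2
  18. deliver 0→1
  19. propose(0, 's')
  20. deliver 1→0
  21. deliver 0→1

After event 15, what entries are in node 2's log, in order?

empty

step 1 propose(0,'z'): —
step 2 deliver 0→1: 1={back,v=0,log=z}
step 3 timeout(1): 1={prim,v=1,log=z}
step 4 deliver 2→0: —
step 5 deliver 1→2: 2={back,v=1,log=-}
step 6 deliver 0→2: —
step 7 deliver 1→0: 0={prim,v=0,log=z}
step 8 propose(2,'x'): —
step 9 deliver 2→1: —
step 10 deliver 1→2: —
step 11 deliver 1→0: 0={back,v=1,log=z}
step 12 deliver 1→0: —
step 13 timeout(1): 1={back,v=2,log=z}
step 14 deliver 1→2: 2={prim,v=2,log=-}
step 15 deliver 1→2: —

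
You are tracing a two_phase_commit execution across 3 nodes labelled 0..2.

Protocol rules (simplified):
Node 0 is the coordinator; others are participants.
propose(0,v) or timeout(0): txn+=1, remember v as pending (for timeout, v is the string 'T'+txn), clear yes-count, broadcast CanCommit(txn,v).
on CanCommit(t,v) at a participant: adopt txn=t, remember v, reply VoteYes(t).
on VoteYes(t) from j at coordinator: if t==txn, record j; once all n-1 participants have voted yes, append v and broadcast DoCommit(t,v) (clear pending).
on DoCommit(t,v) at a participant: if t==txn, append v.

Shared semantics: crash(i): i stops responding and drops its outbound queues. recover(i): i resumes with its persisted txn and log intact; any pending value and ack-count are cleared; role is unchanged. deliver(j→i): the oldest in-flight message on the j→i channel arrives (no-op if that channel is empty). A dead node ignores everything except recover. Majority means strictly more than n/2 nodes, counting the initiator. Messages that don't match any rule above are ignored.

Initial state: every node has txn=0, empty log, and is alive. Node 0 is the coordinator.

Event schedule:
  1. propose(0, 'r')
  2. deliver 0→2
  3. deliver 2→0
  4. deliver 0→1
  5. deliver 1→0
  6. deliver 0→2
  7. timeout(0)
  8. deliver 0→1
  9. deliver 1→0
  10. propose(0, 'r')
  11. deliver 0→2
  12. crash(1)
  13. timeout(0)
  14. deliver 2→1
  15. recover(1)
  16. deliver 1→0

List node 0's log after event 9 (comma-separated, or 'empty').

r

1. propose(0,'r'):  <0:coor t1 ->
2. deliver 0→2:  <2:part t1 ->
3. deliver 2→0:  nop
4. deliver 0→1:  <1:part t1 ->
5. deliver 1→0:  <0:coor t1 r>
6. deliver 0→2:  <2:part t1 r>
7. timeout(0):  <0:coor t2 r>
8. deliver 0→1:  <1:part t1 r>
9. deliver 1→0:  nop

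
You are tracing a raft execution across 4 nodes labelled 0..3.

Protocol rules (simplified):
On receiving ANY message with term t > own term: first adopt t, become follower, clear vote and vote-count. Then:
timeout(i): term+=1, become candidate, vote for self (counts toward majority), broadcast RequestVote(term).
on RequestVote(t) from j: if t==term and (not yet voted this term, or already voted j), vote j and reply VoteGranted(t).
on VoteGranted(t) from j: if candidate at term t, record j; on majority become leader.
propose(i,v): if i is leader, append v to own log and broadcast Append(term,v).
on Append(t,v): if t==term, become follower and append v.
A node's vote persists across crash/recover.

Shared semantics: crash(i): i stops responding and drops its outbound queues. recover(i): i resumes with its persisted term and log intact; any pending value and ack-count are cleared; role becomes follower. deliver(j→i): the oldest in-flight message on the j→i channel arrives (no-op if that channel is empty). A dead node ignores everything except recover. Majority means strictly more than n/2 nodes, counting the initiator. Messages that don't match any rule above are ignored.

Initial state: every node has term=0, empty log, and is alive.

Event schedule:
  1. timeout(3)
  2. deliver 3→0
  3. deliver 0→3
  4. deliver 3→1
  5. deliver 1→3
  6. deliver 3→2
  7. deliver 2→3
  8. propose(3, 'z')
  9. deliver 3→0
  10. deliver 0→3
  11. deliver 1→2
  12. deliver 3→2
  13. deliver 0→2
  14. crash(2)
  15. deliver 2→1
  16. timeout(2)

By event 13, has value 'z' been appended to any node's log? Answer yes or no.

yes

step 1 timeout(3): 3={cand,t=1,log=-}
step 2 deliver 3→0: 0={foll,t=1,log=-}
step 3 deliver 0→3: —
step 4 deliver 3→1: 1={foll,t=1,log=-}
step 5 deliver 1→3: 3={lead,t=1,log=-}
step 6 deliver 3→2: 2={foll,t=1,log=-}
step 7 deliver 2→3: —
step 8 propose(3,'z'): 3={lead,t=1,log=z}
step 9 deliver 3→0: 0={foll,t=1,log=z}
step 10 deliver 0→3: —
step 11 deliver 1→2: —
step 12 deliver 3→2: 2={foll,t=1,log=z}
step 13 deliver 0→2: —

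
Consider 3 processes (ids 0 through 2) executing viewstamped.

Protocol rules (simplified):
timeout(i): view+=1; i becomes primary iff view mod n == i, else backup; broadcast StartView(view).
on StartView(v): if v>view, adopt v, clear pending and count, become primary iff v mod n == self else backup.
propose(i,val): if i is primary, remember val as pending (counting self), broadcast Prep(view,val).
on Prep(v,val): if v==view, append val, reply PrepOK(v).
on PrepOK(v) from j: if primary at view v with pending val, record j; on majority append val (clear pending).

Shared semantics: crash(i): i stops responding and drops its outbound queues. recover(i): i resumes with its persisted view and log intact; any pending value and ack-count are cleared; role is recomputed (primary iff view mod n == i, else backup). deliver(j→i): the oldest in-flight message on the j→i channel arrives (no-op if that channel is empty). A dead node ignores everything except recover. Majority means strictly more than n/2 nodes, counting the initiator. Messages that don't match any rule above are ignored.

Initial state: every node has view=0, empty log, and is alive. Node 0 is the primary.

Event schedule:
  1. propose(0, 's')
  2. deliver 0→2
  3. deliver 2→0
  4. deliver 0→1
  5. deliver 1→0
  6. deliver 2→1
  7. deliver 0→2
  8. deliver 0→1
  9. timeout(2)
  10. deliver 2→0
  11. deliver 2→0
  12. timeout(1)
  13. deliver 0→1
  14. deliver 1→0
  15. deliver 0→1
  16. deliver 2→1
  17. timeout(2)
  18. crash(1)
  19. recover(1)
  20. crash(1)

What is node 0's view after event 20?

after 1 — propose(0,'s'): ·
after 2 — deliver 0→2: n2:back/v0/[s]
after 3 — deliver 2→0: n0:prim/v0/[s]
after 4 — deliver 0→1: n1:back/v0/[s]
after 5 — deliver 1→0: ·
after 6 — deliver 2→1: ·
after 7 — deliver 0→2: ·
after 8 — deliver 0→1: ·
after 9 — timeout(2): n2:back/v1/[s]
after 10 — deliver 2→0: n0:back/v1/[s]
after 11 — deliver 2→0: ·
after 12 — timeout(1): n1:prim/v1/[s]
after 13 — deliver 0→1: ·
after 14 — deliver 1→0: ·
after 15 — deliver 0→1: ·
after 16 — deliver 2→1: ·
after 17 — timeout(2): n2:prim/v2/[s]
after 18 — crash(1): n1:✗prim/v1/[s]
after 19 — recover(1): n1:prim/v1/[s]
after 20 — crash(1): n1:✗prim/v1/[s]

1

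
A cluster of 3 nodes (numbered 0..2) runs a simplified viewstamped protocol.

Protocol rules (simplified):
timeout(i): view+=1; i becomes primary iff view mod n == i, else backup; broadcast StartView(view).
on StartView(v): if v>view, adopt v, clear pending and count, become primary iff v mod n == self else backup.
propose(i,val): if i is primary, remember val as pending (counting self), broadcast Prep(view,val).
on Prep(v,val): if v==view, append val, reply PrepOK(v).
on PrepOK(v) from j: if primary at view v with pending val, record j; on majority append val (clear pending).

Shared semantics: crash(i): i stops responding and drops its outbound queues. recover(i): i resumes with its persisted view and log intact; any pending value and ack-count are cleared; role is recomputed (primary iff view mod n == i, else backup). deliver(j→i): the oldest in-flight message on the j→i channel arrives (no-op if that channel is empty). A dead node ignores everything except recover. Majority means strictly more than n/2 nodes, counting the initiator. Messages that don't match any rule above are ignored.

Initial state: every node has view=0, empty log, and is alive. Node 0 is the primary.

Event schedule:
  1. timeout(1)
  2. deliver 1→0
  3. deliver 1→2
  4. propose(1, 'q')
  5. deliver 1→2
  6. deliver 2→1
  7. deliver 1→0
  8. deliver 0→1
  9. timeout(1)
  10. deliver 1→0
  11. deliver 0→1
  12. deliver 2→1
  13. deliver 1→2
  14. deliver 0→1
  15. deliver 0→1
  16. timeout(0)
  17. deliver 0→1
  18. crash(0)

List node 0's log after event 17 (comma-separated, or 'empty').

q

[1] timeout(1) → N1(prim v1 [-])
[2] deliver 1→0 → N0(back v1 [-])
[3] deliver 1→2 → N2(back v1 [-])
[4] propose(1,'q') → ∅
[5] deliver 1→2 → N2(back v1 [q])
[6] deliver 2→1 → N1(prim v1 [q])
[7] deliver 1→0 → N0(back v1 [q])
[8] deliver 0→1 → ∅
[9] timeout(1) → N1(back v2 [q])
[10] deliver 1→0 → N0(back v2 [q])
[11] deliver 0→1 → ∅
[12] deliver 2→1 → ∅
[13] deliver 1→2 → N2(prim v2 [q])
[14] deliver 0→1 → ∅
[15] deliver 0→1 → ∅
[16] timeout(0) → N0(prim v3 [q])
[17] deliver 0→1 → N1(back v3 [q])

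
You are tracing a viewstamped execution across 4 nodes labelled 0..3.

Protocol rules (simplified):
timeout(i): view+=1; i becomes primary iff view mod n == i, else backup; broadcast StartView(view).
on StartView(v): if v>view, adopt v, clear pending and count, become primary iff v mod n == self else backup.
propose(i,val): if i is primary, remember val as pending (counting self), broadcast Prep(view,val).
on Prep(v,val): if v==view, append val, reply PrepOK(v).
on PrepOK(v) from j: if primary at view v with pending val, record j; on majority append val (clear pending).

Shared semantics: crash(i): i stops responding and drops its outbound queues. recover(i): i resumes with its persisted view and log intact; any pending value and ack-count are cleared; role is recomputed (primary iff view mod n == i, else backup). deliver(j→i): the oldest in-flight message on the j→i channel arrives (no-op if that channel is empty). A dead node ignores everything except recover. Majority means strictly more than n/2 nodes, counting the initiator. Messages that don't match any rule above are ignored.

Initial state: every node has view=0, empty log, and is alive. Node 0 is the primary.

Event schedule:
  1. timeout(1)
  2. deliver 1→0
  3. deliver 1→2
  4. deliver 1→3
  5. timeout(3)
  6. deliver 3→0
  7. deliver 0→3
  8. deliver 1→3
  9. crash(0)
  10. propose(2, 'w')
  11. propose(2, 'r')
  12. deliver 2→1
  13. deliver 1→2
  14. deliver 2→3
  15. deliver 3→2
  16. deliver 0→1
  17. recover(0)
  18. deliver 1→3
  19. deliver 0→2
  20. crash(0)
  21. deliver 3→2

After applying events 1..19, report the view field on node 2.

[1] timeout(1) → N1(prim v1 [-])
[2] deliver 1→0 → N0(back v1 [-])
[3] deliver 1→2 → N2(back v1 [-])
[4] deliver 1→3 → N3(back v1 [-])
[5] timeout(3) → N3(back v2 [-])
[6] deliver 3→0 → N0(back v2 [-])
[7] deliver 0→3 → ∅
[8] deliver 1→3 → ∅
[9] crash(0) → N0(✗back v2 [-])
[10] propose(2,'w') → ∅
[11] propose(2,'r') → ∅
[12] deliver 2→1 → ∅
[13] deliver 1→2 → ∅
[14] deliver 2→3 → ∅
[15] deliver 3→2 → N2(prim v2 [-])
[16] deliver 0→1 → ∅
[17] recover(0) → N0(back v2 [-])
[18] deliver 1→3 → ∅
[19] deliver 0→2 → ∅

2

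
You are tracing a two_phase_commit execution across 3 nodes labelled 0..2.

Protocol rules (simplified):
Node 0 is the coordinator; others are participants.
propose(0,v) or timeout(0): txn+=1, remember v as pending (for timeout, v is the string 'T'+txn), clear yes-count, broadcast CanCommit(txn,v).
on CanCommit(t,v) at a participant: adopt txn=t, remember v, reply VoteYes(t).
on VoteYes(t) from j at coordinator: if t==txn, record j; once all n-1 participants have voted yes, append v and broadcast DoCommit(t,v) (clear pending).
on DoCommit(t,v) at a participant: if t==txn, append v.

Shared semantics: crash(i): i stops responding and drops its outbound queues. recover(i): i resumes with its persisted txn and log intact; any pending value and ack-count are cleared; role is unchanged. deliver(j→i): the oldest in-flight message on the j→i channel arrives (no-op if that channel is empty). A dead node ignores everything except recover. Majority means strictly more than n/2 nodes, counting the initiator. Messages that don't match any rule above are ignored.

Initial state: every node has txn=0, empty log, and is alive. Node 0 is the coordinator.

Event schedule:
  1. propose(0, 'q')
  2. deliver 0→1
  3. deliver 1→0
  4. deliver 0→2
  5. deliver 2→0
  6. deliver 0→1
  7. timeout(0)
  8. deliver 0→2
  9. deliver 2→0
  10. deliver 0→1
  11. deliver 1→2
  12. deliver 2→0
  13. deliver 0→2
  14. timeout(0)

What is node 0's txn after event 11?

2

e1 propose(0,'q'): 0[coor,t=1,-]
e2 deliver 0→1: 1[part,t=1,-]
e3 deliver 1→0: ·
e4 deliver 0→2: 2[part,t=1,-]
e5 deliver 2→0: 0[coor,t=1,q]
e6 deliver 0→1: 1[part,t=1,q]
e7 timeout(0): 0[coor,t=2,q]
e8 deliver 0→2: 2[part,t=1,q]
e9 deliver 2→0: ·
e10 deliver 0→1: 1[part,t=2,q]
e11 deliver 1→2: ·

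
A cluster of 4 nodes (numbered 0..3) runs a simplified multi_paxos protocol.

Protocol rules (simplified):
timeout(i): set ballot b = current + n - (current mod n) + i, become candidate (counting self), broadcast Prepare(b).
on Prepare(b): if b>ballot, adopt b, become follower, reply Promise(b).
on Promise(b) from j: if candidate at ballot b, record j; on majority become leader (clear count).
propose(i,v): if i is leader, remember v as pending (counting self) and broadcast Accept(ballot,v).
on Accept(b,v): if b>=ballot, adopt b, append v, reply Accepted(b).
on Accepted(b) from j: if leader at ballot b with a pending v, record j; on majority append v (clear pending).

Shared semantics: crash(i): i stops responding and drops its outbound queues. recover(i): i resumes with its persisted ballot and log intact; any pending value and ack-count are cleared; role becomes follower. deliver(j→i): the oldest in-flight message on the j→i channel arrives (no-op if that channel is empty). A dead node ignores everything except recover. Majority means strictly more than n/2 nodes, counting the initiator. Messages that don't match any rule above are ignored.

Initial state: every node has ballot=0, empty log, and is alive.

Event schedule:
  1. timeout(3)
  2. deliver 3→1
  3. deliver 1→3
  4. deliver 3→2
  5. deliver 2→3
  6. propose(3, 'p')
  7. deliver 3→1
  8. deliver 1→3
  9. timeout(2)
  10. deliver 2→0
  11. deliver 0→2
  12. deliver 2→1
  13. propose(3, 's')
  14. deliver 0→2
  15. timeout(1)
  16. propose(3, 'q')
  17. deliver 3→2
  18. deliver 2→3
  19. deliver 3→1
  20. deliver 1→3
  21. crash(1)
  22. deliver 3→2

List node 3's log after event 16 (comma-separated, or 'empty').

step 1 timeout(3): 3={cand,b=7,log=-}
step 2 deliver 3→1: 1={foll,b=7,log=-}
step 3 deliver 1→3: —
step 4 deliver 3→2: 2={foll,b=7,log=-}
step 5 deliver 2→3: 3={lead,b=7,log=-}
step 6 propose(3,'p'): —
step 7 deliver 3→1: 1={foll,b=7,log=p}
step 8 deliver 1→3: —
step 9 timeout(2): 2={cand,b=10,log=-}
step 10 deliver 2→0: 0={foll,b=10,log=-}
step 11 deliver 0→2: —
step 12 deliver 2→1: 1={foll,b=10,log=p}
step 13 propose(3,'s'): —
step 14 deliver 0→2: —
step 15 timeout(1): 1={cand,b=13,log=p}
step 16 propose(3,'q'): —

empty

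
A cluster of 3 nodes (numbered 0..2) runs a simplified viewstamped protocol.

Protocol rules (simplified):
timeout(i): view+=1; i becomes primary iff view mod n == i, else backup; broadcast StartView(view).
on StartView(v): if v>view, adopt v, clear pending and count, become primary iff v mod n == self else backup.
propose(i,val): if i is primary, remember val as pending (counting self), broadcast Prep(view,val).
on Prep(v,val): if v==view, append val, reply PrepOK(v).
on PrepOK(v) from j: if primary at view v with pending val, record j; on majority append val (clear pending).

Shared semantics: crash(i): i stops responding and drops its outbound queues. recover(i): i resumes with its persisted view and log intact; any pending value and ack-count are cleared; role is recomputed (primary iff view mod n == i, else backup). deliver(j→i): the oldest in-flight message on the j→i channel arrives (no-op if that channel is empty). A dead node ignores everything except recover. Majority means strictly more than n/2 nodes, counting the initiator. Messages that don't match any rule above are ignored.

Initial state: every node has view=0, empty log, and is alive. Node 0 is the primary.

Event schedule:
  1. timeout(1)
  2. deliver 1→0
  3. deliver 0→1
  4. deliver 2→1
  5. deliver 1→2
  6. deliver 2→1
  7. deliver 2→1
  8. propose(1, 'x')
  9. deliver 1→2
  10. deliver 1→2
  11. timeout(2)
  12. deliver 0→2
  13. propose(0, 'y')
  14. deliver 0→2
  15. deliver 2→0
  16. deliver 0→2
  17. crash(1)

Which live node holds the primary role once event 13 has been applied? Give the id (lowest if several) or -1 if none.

step 1 timeout(1): 1={prim,v=1,log=-}
step 2 deliver 1→0: 0={back,v=1,log=-}
step 3 deliver 0→1: —
step 4 deliver 2→1: —
step 5 deliver 1→2: 2={back,v=1,log=-}
step 6 deliver 2→1: —
step 7 deliver 2→1: —
step 8 propose(1,'x'): —
step 9 deliver 1→2: 2={back,v=1,log=x}
step 10 deliver 1→2: —
step 11 timeout(2): 2={prim,v=2,log=x}
step 12 deliver 0→2: —
step 13 propose(0,'y'): —

1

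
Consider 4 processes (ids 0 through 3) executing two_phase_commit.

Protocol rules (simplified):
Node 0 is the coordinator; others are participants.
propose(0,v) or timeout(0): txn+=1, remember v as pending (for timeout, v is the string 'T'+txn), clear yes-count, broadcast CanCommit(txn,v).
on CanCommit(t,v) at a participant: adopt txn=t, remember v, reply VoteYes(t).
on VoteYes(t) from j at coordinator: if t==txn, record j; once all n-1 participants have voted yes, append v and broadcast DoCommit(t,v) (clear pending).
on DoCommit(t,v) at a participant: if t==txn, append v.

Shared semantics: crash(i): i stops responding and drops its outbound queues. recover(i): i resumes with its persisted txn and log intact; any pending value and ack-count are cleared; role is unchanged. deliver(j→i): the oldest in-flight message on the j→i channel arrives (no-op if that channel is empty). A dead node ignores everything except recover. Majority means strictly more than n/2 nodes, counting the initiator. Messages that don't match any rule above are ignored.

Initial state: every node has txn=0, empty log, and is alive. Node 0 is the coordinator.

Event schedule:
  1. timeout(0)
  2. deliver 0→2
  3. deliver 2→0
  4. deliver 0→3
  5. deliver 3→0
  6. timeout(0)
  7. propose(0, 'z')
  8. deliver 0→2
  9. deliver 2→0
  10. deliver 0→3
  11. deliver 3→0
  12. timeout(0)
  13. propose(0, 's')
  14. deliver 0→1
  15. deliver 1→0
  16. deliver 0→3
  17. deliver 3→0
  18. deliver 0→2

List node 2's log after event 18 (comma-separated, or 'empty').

[1] timeout(0) → N0(coor t1 [-])
[2] deliver 0→2 → N2(part t1 [-])
[3] deliver 2→0 → ∅
[4] deliver 0→3 → N3(part t1 [-])
[5] deliver 3→0 → ∅
[6] timeout(0) → N0(coor t2 [-])
[7] propose(0,'z') → N0(coor t3 [-])
[8] deliver 0→2 → N2(part t2 [-])
[9] deliver 2→0 → ∅
[10] deliver 0→3 → N3(part t2 [-])
[11] deliver 3→0 → ∅
[12] timeout(0) → N0(coor t4 [-])
[13] propose(0,'s') → N0(coor t5 [-])
[14] deliver 0→1 → N1(part t1 [-])
[15] deliver 1→0 → ∅
[16] deliver 0→3 → N3(part t3 [-])
[17] deliver 3→0 → ∅
[18] deliver 0→2 → N2(part t3 [-])

empty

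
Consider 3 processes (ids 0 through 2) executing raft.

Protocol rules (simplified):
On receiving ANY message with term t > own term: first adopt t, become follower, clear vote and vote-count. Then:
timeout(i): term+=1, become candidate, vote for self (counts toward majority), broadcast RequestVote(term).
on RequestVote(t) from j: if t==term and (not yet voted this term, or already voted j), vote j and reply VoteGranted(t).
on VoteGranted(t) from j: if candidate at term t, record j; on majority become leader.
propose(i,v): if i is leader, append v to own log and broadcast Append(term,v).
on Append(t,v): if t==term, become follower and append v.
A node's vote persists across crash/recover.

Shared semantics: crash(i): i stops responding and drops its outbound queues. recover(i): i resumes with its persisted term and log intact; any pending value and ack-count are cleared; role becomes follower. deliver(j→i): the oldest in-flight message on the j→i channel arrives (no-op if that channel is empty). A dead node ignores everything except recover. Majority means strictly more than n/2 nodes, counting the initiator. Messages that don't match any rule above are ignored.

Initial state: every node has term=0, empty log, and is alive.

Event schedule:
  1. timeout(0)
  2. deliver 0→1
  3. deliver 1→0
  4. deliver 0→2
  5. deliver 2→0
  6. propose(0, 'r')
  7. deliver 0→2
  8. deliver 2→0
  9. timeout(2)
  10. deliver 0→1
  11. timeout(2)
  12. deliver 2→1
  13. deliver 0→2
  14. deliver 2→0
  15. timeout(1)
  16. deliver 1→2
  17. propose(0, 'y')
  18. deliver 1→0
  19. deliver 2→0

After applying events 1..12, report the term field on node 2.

3

e1 timeout(0): 0[cand,t=1,-]
e2 deliver 0→1: 1[foll,t=1,-]
e3 deliver 1→0: 0[lead,t=1,-]
e4 deliver 0→2: 2[foll,t=1,-]
e5 deliver 2→0: ·
e6 propose(0,'r'): 0[lead,t=1,r]
e7 deliver 0→2: 2[foll,t=1,r]
e8 deliver 2→0: ·
e9 timeout(2): 2[cand,t=2,r]
e10 deliver 0→1: 1[foll,t=1,r]
e11 timeout(2): 2[cand,t=3,r]
e12 deliver 2→1: 1[foll,t=2,r]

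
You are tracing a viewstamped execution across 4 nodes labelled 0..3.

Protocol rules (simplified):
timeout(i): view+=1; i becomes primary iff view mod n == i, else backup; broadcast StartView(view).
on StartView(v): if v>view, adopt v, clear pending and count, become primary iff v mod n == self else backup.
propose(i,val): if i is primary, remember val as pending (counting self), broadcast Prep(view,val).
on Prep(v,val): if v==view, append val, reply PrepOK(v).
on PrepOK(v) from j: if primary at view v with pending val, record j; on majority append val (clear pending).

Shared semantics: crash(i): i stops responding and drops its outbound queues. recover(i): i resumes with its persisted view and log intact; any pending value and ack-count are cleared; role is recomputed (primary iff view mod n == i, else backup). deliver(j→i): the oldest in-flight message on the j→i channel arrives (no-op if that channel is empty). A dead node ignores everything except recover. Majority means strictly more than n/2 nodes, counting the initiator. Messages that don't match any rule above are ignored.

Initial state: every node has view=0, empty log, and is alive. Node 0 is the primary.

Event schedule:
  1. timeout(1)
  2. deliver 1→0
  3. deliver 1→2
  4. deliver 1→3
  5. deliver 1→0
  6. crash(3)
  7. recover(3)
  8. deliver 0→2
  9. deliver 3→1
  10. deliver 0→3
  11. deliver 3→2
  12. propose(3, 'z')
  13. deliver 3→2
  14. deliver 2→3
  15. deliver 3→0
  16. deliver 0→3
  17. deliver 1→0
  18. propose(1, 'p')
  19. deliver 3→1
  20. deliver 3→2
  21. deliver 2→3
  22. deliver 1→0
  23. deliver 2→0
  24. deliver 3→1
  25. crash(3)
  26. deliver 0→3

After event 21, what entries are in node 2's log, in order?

empty

step 1 timeout(1): 1={prim,v=1,log=-}
step 2 deliver 1→0: 0={back,v=1,log=-}
step 3 deliver 1→2: 2={back,v=1,log=-}
step 4 deliver 1→3: 3={back,v=1,log=-}
step 5 deliver 1→0: —
step 6 crash(3): 3={✗back,v=1,log=-}
step 7 recover(3): 3={back,v=1,log=-}
step 8 deliver 0→2: —
step 9 deliver 3→1: —
step 10 deliver 0→3: —
step 11 deliver 3→2: —
step 12 propose(3,'z'): —
step 13 deliver 3→2: —
step 14 deliver 2→3: —
step 15 deliver 3→0: —
step 16 deliver 0→3: —
step 17 deliver 1→0: —
step 18 propose(1,'p'): —
step 19 deliver 3→1: —
step 20 deliver 3→2: —
step 21 deliver 2→3: —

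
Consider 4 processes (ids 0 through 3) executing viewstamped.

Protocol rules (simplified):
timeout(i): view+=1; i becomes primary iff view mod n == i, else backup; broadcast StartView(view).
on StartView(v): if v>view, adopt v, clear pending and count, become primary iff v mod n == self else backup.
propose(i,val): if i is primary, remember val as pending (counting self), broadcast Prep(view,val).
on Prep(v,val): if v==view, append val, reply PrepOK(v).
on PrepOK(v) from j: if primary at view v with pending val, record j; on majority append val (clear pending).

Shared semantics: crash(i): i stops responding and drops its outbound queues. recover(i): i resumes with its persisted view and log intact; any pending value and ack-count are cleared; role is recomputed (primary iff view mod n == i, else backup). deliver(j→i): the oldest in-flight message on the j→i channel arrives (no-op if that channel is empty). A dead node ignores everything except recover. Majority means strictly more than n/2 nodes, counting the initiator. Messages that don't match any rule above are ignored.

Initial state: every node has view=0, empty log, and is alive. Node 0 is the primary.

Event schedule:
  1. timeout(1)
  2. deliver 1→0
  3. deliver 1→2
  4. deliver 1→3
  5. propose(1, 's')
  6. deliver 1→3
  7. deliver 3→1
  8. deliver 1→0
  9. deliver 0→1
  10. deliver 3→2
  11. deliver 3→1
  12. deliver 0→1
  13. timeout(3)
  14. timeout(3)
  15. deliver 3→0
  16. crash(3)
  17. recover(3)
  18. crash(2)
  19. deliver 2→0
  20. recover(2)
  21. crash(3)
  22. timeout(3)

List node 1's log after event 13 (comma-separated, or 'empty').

[1] timeout(1) → N1(prim v1 [-])
[2] deliver 1→0 → N0(back v1 [-])
[3] deliver 1→2 → N2(back v1 [-])
[4] deliver 1→3 → N3(back v1 [-])
[5] propose(1,'s') → ∅
[6] deliver 1→3 → N3(back v1 [s])
[7] deliver 3→1 → ∅
[8] deliver 1→0 → N0(back v1 [s])
[9] deliver 0→1 → N1(prim v1 [s])
[10] deliver 3→2 → ∅
[11] deliver 3→1 → ∅
[12] deliver 0→1 → ∅
[13] timeout(3) → N3(back v2 [s])

s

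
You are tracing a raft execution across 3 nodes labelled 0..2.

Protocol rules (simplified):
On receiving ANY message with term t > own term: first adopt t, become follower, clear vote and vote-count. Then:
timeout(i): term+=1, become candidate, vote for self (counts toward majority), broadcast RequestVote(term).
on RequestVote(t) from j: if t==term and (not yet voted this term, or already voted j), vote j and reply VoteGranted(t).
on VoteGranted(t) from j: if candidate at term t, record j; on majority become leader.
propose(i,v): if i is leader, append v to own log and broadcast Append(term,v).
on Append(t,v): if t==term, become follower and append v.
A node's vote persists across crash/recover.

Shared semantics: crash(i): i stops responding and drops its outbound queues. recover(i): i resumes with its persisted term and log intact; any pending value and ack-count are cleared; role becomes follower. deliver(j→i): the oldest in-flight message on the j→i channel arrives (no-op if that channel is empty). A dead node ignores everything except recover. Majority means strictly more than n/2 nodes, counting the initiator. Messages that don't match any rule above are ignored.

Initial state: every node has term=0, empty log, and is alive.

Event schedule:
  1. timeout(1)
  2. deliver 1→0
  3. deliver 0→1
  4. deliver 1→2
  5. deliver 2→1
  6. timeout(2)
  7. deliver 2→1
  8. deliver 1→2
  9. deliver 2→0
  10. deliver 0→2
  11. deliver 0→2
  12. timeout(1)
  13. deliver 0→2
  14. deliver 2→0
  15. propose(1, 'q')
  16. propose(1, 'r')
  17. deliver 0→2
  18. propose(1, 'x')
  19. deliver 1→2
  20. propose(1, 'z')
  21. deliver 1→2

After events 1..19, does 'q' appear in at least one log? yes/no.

no

e1 timeout(1): 1[cand,t=1,-]
e2 deliver 1→0: 0[foll,t=1,-]
e3 deliver 0→1: 1[lead,t=1,-]
e4 deliver 1→2: 2[foll,t=1,-]
e5 deliver 2→1: ·
e6 timeout(2): 2[cand,t=2,-]
e7 deliver 2→1: 1[foll,t=2,-]
e8 deliver 1→2: 2[lead,t=2,-]
e9 deliver 2→0: 0[foll,t=2,-]
e10 deliver 0→2: ·
e11 deliver 0→2: ·
e12 timeout(1): 1[cand,t=3,-]
e13 deliver 0→2: ·
e14 deliver 2→0: ·
e15 propose(1,'q'): ·
e16 propose(1,'r'): ·
e17 deliver 0→2: ·
e18 propose(1,'x'): ·
e19 deliver 1→2: 2[foll,t=3,-]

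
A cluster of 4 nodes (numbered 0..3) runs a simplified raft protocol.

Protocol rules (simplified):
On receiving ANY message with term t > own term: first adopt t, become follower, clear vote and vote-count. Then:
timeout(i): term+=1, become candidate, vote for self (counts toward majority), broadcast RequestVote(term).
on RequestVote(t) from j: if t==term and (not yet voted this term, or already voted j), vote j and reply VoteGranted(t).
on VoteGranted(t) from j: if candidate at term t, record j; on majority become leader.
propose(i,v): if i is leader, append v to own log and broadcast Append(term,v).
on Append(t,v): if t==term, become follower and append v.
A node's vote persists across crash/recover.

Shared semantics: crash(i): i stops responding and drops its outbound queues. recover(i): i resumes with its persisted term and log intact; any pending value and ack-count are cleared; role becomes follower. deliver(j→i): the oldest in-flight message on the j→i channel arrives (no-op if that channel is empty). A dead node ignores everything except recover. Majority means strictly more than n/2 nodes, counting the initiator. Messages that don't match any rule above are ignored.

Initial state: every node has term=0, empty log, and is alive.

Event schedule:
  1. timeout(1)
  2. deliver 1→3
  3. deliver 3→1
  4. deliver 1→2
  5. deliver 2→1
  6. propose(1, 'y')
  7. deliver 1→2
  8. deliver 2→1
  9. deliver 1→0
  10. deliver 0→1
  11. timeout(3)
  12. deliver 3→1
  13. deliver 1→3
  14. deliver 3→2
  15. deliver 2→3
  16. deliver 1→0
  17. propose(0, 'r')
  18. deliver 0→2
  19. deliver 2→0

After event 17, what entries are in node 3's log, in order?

empty

step 1 timeout(1): 1={cand,t=1,log=-}
step 2 deliver 1→3: 3={foll,t=1,log=-}
step 3 deliver 3→1: —
step 4 deliver 1→2: 2={foll,t=1,log=-}
step 5 deliver 2→1: 1={lead,t=1,log=-}
step 6 propose(1,'y'): 1={lead,t=1,log=y}
step 7 deliver 1→2: 2={foll,t=1,log=y}
step 8 deliver 2→1: —
step 9 deliver 1→0: 0={foll,t=1,log=-}
step 10 deliver 0→1: —
step 11 timeout(3): 3={cand,t=2,log=-}
step 12 deliver 3→1: 1={foll,t=2,log=y}
step 13 deliver 1→3: —
step 14 deliver 3→2: 2={foll,t=2,log=y}
step 15 deliver 2→3: —
step 16 deliver 1→0: 0={foll,t=1,log=y}
step 17 propose(0,'r'): —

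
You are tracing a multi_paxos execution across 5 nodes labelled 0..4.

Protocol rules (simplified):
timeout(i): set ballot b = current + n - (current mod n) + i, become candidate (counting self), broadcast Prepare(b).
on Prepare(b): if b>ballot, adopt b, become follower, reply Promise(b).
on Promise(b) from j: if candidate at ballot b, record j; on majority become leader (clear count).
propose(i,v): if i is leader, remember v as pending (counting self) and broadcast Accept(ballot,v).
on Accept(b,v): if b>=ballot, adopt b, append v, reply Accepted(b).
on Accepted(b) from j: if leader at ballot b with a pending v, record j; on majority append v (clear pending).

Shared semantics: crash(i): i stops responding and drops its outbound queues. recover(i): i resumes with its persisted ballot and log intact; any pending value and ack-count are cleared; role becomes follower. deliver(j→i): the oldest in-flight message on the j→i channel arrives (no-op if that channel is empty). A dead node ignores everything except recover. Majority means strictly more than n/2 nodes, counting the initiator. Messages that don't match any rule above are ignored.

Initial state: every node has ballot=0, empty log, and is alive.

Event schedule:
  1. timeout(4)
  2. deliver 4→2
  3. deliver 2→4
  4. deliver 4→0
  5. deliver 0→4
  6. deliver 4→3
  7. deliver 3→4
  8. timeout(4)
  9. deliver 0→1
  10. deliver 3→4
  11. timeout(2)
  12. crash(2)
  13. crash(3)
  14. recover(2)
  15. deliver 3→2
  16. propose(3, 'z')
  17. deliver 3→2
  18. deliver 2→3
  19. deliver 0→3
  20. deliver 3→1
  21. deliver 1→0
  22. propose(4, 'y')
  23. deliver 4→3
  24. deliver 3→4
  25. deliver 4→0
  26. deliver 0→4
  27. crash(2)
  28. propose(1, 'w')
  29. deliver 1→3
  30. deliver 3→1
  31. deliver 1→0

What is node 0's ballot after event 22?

1. timeout(4):  <4:cand b9 ->
2. deliver 4→2:  <2:foll b9 ->
3. deliver 2→4:  nop
4. deliver 4→0:  <0:foll b9 ->
5. deliver 0→4:  <4:lead b9 ->
6. deliver 4→3:  <3:foll b9 ->
7. deliver 3→4:  nop
8. timeout(4):  <4:cand b14 ->
9. deliver 0→1:  nop
10. deliver 3→4:  nop
11. timeout(2):  <2:cand b12 ->
12. crash(2):  <2:✗cand b12 ->
13. crash(3):  <3:✗foll b9 ->
14. recover(2):  <2:foll b12 ->
15. deliver 3→2:  nop
16. propose(3,'z'):  nop
17. deliver 3→2:  nop
18. deliver 2→3:  nop
19. deliver 0→3:  nop
20. deliver 3→1:  nop
21. deliver 1→0:  nop
22. propose(4,'y'):  nop

9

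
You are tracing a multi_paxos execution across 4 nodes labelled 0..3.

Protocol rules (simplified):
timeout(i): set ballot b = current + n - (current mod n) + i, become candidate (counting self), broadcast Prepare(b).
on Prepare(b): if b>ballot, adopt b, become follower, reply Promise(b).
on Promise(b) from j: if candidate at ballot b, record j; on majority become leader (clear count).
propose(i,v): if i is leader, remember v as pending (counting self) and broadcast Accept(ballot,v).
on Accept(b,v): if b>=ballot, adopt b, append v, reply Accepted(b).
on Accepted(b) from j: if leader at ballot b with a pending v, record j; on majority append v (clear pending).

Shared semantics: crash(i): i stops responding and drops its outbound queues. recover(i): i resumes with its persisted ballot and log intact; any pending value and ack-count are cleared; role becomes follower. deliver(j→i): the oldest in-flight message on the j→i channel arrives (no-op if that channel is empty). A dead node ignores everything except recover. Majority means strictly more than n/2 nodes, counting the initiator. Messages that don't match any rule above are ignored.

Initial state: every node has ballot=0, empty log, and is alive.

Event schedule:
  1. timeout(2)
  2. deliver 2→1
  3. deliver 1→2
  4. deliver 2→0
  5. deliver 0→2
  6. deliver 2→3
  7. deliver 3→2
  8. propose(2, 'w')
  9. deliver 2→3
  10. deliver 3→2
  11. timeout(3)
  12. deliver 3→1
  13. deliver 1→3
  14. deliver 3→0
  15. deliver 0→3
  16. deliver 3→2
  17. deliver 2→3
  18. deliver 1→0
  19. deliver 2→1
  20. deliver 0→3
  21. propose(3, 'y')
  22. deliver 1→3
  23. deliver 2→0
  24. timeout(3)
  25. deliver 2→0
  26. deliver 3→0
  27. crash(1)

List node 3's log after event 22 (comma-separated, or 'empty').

e1 timeout(2): 2[cand,b=6,-]
e2 deliver 2→1: 1[foll,b=6,-]
e3 deliver 1→2: ·
e4 deliver 2→0: 0[foll,b=6,-]
e5 deliver 0→2: 2[lead,b=6,-]
e6 deliver 2→3: 3[foll,b=6,-]
e7 deliver 3→2: ·
e8 propose(2,'w'): ·
e9 deliver 2→3: 3[foll,b=6,w]
e10 deliver 3→2: ·
e11 timeout(3): 3[cand,b=11,w]
e12 deliver 3→1: 1[foll,b=11,-]
e13 deliver 1→3: ·
e14 deliver 3→0: 0[foll,b=11,-]
e15 deliver 0→3: 3[lead,b=11,w]
e16 deliver 3→2: 2[foll,b=11,-]
e17 deliver 2→3: ·
e18 deliver 1→0: ·
e19 deliver 2→1: ·
e20 deliver 0→3: ·
e21 propose(3,'y'): ·
e22 deliver 1→3: ·

w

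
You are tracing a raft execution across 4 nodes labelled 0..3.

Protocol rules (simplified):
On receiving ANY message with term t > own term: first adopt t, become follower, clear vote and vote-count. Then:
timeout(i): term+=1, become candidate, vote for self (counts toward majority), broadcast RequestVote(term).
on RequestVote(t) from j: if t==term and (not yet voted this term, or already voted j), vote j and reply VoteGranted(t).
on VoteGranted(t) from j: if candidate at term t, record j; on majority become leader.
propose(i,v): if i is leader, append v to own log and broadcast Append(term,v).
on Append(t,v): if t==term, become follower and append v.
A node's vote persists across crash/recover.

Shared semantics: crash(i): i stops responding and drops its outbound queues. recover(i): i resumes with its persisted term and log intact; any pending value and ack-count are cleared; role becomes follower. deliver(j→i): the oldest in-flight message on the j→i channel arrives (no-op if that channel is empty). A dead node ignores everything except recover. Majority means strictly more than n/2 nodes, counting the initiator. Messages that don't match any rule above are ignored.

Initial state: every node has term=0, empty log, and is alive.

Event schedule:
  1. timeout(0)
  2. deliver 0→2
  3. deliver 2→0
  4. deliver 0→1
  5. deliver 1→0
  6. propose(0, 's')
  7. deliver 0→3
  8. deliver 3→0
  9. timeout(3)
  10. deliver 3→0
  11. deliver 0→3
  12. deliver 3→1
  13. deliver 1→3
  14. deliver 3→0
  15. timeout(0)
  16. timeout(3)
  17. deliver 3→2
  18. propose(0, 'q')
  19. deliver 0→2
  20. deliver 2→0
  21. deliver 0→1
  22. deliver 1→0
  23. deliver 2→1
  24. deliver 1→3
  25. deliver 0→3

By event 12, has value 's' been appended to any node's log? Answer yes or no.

[1] timeout(0) → N0(cand t1 [-])
[2] deliver 0→2 → N2(foll t1 [-])
[3] deliver 2→0 → ∅
[4] deliver 0→1 → N1(foll t1 [-])
[5] deliver 1→0 → N0(lead t1 [-])
[6] propose(0,'s') → N0(lead t1 [s])
[7] deliver 0→3 → N3(foll t1 [-])
[8] deliver 3→0 → ∅
[9] timeout(3) → N3(cand t2 [-])
[10] deliver 3→0 → N0(foll t2 [s])
[11] deliver 0→3 → ∅
[12] deliver 3→1 → N1(foll t2 [-])

yes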